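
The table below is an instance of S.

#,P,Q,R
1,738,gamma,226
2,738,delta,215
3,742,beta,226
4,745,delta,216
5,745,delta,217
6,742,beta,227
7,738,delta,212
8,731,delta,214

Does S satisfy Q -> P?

No

Q=gamma: row 1 → P = 738 ✓
Q=delta: rows 2, 4, 5, 7, 8 → P takes values {738, 745, 731} — violation
Q=beta: rows 3, 6 → P = 742, 742 ✓
Two rows agree on Q but differ on P, so Q -> P does not hold.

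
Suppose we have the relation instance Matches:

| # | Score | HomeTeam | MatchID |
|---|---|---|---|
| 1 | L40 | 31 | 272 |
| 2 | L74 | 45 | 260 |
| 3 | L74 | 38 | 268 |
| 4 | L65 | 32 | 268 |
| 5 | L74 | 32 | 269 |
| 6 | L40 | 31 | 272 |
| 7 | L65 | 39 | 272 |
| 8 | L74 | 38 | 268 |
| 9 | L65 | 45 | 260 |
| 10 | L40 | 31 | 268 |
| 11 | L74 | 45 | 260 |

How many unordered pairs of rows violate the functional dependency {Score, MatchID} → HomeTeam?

0

(Score=L40, MatchID=272): all 2 rows agree on HomeTeam — 0 pairs.
(Score=L74, MatchID=260): all 2 rows agree on HomeTeam — 0 pairs.
(Score=L74, MatchID=268): all 2 rows agree on HomeTeam — 0 pairs.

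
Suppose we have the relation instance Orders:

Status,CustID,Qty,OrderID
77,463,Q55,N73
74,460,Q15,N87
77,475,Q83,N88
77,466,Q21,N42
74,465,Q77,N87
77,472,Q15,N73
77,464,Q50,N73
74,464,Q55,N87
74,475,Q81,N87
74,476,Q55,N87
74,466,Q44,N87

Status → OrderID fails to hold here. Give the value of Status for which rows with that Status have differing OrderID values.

77

Status=77: 5 rows → OrderID takes values {N73, N88, N42} — violation
Status=74: 6 rows → OrderID = N87, N87, N87, N87, N87, N87 ✓
The only Status value with inconsistent OrderID is Status=77.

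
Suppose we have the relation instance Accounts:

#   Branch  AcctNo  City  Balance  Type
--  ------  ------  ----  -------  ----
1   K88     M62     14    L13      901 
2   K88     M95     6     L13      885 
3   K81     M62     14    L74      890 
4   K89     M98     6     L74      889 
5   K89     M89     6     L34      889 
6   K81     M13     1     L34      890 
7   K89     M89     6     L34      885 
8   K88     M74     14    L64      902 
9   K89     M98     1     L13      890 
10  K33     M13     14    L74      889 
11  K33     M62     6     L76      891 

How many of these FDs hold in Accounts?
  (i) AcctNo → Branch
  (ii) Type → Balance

0

(i) AcctNo → Branch: AcctNo=M62: rows 1, 3, 11 → Branch takes values {K88, K81, K33} — violation; AcctNo=M13: rows 6, 10 → Branch takes values {K81, K33} — violation — fails.
(ii) Type → Balance: Type=885: rows 2, 7 → Balance takes values {L13, L34} — violation; Type=890: rows 3, 6, 9 → Balance takes values {L74, L34, L13} — violation; Type=889: rows 4, 5, 10 → Balance takes values {L74, L34} — violation — fails.
None of the 2 dependencies hold.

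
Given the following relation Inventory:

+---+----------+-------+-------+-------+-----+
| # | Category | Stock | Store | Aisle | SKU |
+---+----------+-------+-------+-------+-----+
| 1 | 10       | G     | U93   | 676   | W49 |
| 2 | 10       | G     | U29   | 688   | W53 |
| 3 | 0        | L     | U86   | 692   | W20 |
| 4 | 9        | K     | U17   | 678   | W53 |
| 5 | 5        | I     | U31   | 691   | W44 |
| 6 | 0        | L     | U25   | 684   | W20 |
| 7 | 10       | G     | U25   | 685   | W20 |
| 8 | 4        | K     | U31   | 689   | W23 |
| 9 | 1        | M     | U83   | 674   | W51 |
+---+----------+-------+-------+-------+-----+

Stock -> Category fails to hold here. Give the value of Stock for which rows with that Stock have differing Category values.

K

Stock=G: rows 1, 2, 7 → Category = 10, 10, 10 ✓
Stock=L: rows 3, 6 → Category = 0, 0 ✓
Stock=K: rows 4, 8 → Category takes values {9, 4} — violation
Stock=I: row 5 → Category = 5 ✓
Stock=M: row 9 → Category = 1 ✓
The only Stock value with inconsistent Category is Stock=K.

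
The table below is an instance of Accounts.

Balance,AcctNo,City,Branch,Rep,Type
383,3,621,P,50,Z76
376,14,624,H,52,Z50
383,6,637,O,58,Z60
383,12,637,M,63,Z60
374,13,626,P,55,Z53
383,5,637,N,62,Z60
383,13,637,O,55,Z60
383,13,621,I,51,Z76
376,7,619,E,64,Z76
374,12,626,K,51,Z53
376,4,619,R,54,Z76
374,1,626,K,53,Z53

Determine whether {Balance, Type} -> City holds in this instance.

Yes

(Balance=383, Type=Z76): 2 rows → City = 621, 621 ✓
(Balance=376, Type=Z50): 1 row → City = 624 ✓
(Balance=383, Type=Z60): 4 rows → City = 637, 637, 637, 637 ✓
(Balance=374, Type=Z53): 3 rows → City = 626, 626, 626 ✓
(Balance=376, Type=Z76): 2 rows → City = 619, 619 ✓
Every {Balance, Type} value is associated with a single City value, so {Balance, Type} -> City holds.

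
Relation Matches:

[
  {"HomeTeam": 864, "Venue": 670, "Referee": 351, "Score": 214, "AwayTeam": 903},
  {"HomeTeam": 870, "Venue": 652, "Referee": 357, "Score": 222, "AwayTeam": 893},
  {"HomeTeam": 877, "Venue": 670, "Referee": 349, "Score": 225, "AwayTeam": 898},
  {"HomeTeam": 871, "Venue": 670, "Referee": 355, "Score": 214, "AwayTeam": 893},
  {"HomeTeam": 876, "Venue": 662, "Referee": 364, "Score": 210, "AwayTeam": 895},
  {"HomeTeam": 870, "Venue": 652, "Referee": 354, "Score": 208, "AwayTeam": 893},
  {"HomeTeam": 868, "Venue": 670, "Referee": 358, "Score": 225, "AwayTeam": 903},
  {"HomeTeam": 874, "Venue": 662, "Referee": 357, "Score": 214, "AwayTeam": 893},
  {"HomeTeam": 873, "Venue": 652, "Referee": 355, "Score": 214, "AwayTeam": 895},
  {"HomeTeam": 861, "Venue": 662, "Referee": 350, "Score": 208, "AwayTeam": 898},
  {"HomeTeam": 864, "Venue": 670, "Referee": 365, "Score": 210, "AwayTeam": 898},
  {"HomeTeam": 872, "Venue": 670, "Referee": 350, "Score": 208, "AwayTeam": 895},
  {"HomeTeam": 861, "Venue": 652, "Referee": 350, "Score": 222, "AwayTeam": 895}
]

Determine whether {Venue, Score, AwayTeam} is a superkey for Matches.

All 13 rows have distinct {Venue, Score, AwayTeam} values, so {Venue, Score, AwayTeam} → (all attributes) holds and {Venue, Score, AwayTeam} is a superkey.

Yes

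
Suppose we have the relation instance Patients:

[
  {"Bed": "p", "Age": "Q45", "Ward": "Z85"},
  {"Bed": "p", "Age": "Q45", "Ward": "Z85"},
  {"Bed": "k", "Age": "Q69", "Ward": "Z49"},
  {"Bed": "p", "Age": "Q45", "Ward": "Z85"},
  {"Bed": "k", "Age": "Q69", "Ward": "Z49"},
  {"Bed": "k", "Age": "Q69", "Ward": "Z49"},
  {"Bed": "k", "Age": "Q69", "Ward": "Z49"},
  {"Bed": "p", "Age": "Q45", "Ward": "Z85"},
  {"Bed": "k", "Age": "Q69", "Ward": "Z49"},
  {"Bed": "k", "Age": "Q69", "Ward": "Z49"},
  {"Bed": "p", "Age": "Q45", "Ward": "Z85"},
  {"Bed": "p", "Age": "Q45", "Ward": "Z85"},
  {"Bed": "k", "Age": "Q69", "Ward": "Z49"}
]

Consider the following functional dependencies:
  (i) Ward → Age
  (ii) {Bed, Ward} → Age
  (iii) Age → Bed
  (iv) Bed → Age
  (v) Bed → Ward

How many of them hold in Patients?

5

(i) Ward → Age: every LHS value maps to a single RHS value — holds.
(ii) {Bed, Ward} → Age: every LHS value maps to a single RHS value — holds.
(iii) Age → Bed: every LHS value maps to a single RHS value — holds.
(iv) Bed → Age: every LHS value maps to a single RHS value — holds.
(v) Bed → Ward: every LHS value maps to a single RHS value — holds.
5 of the 5 dependencies hold.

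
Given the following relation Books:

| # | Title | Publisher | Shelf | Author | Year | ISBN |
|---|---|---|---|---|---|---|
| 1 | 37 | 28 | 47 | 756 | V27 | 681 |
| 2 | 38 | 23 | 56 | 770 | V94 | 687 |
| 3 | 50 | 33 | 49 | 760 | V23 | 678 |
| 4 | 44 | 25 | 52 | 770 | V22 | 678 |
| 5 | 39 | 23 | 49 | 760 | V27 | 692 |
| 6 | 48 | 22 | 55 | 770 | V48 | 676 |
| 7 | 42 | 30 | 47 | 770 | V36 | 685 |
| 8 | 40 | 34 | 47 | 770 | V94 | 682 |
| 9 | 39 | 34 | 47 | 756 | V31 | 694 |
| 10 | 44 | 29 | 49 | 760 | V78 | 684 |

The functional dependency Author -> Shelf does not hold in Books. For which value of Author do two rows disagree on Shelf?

770

Author=756: rows 1, 9 → Shelf = 47, 47 ✓
Author=770: rows 2, 4, 6, 7, 8 → Shelf takes values {56, 52, 55, 47} — violation
Author=760: rows 3, 5, 10 → Shelf = 49, 49, 49 ✓
The only Author value with inconsistent Shelf is Author=770.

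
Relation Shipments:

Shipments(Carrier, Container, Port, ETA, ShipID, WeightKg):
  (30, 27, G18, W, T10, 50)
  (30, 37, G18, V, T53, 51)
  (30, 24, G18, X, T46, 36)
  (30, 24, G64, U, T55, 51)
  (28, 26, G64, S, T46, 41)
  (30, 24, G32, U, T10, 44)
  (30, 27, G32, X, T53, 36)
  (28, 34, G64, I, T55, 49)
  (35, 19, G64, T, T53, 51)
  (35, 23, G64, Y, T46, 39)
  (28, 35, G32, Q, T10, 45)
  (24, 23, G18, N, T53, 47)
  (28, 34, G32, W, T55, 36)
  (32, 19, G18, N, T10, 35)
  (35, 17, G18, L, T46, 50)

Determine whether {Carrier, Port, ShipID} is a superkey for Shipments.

All 15 rows have distinct {Carrier, Port, ShipID} values, so {Carrier, Port, ShipID} → (all attributes) holds and {Carrier, Port, ShipID} is a superkey.

Yes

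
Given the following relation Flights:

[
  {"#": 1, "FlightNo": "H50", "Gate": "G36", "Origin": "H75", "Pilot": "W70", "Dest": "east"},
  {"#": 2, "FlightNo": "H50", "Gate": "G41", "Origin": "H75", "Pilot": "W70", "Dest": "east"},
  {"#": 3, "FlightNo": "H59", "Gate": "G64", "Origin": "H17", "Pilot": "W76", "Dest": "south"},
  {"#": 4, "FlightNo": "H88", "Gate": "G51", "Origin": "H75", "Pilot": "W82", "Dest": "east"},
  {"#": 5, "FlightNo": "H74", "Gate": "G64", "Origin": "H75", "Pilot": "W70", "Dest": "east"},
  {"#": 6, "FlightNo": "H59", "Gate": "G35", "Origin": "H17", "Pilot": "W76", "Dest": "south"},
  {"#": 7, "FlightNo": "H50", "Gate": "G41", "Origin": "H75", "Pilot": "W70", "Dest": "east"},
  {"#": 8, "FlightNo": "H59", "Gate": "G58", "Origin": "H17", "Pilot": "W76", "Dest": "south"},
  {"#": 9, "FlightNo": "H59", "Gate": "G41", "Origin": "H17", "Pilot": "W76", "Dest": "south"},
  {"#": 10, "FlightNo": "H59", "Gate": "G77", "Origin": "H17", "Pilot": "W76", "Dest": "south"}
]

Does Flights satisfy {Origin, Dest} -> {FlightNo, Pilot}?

No

(Origin=H75, Dest=east): rows 1, 2, 4, 5, 7 → {FlightNo,Pilot} takes values {(H50, W70), (H88, W82), (H74, W70)} — violation
(Origin=H17, Dest=south): rows 3, 6, 8, 9, 10 → {FlightNo,Pilot} = (H59, W76), (H59, W76), (H59, W76), (H59, W76), (H59, W76) ✓
Two rows agree on {Origin, Dest} but differ on {FlightNo, Pilot}, so {Origin, Dest} -> {FlightNo, Pilot} does not hold.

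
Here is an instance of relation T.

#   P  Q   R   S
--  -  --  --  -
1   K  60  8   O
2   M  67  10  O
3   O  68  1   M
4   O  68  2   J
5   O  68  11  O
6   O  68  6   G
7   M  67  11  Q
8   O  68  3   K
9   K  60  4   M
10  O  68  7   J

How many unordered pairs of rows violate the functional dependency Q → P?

0

Q=60: all 2 rows agree on P — 0 pairs.
Q=67: all 2 rows agree on P — 0 pairs.
Q=68: all 6 rows agree on P — 0 pairs.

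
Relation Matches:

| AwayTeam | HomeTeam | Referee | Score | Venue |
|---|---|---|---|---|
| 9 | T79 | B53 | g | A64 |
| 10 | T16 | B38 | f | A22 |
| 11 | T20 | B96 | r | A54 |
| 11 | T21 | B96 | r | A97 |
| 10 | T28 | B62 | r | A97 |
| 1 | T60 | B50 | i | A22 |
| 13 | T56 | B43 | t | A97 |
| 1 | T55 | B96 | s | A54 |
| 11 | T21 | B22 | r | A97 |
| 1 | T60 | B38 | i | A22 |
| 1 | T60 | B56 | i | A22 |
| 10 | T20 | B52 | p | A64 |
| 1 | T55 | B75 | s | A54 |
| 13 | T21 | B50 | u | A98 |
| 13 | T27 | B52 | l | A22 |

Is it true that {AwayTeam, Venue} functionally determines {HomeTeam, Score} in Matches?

(AwayTeam=9, Venue=A64): 1 row → {HomeTeam,Score} = (T79, g) ✓
(AwayTeam=10, Venue=A22): 1 row → {HomeTeam,Score} = (T16, f) ✓
(AwayTeam=11, Venue=A54): 1 row → {HomeTeam,Score} = (T20, r) ✓
(AwayTeam=11, Venue=A97): 2 rows → {HomeTeam,Score} = (T21, r), (T21, r) ✓
(AwayTeam=10, Venue=A97): 1 row → {HomeTeam,Score} = (T28, r) ✓
(AwayTeam=1, Venue=A22): 3 rows → {HomeTeam,Score} = (T60, i), (T60, i), (T60, i) ✓
(AwayTeam=13, Venue=A97): 1 row → {HomeTeam,Score} = (T56, t) ✓
(AwayTeam=1, Venue=A54): 2 rows → {HomeTeam,Score} = (T55, s), (T55, s) ✓
(AwayTeam=10, Venue=A64): 1 row → {HomeTeam,Score} = (T20, p) ✓
(AwayTeam=13, Venue=A98): 1 row → {HomeTeam,Score} = (T21, u) ✓
(AwayTeam=13, Venue=A22): 1 row → {HomeTeam,Score} = (T27, l) ✓
Every {AwayTeam, Venue} value is associated with a single {HomeTeam, Score} value, so {AwayTeam, Venue} → {HomeTeam, Score} holds.

Yes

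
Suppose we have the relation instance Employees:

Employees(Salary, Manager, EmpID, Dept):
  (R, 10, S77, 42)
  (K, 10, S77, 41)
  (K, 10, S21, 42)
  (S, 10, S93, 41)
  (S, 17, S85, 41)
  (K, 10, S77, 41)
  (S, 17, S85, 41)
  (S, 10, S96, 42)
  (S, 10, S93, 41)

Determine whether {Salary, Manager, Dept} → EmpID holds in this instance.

(Salary=R, Manager=10, Dept=42): 1 row → EmpID = S77 ✓
(Salary=K, Manager=10, Dept=41): 2 rows → EmpID = S77, S77 ✓
(Salary=K, Manager=10, Dept=42): 1 row → EmpID = S21 ✓
(Salary=S, Manager=10, Dept=41): 2 rows → EmpID = S93, S93 ✓
(Salary=S, Manager=17, Dept=41): 2 rows → EmpID = S85, S85 ✓
(Salary=S, Manager=10, Dept=42): 1 row → EmpID = S96 ✓
Every {Salary, Manager, Dept} value is associated with a single EmpID value, so {Salary, Manager, Dept} → EmpID holds.

Yes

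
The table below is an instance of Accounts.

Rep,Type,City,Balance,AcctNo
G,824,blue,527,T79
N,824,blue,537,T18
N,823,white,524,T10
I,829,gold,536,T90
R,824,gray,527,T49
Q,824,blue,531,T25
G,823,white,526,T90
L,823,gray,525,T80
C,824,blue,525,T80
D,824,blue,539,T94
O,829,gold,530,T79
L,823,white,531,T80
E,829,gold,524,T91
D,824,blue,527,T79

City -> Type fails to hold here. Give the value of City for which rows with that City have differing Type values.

gray

City=blue: 6 rows → Type = 824, 824, 824, 824, 824, 824 ✓
City=white: 3 rows → Type = 823, 823, 823 ✓
City=gold: 3 rows → Type = 829, 829, 829 ✓
City=gray: 2 rows → Type takes values {824, 823} — violation
The only City value with inconsistent Type is City=gray.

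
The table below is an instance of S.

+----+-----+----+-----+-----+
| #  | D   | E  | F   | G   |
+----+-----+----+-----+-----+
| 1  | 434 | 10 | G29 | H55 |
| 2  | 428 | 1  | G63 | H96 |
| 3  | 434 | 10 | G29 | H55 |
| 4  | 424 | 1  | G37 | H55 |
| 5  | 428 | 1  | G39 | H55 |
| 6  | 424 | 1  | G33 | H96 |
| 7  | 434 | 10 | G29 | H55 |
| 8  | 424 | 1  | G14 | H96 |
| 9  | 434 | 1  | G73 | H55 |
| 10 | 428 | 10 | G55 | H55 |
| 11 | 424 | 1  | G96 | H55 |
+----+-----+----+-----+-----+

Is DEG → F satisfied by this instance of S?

(D=434, E=10, G=H55): rows 1, 3, 7 → F = G29, G29, G29 ✓
(D=428, E=1, G=H96): row 2 → F = G63 ✓
(D=424, E=1, G=H55): rows 4, 11 → F takes values {G37, G96} — violation
(D=428, E=1, G=H55): row 5 → F = G39 ✓
(D=424, E=1, G=H96): rows 6, 8 → F takes values {G33, G14} — violation
(D=434, E=1, G=H55): row 9 → F = G73 ✓
(D=428, E=10, G=H55): row 10 → F = G55 ✓
Two rows agree on DEG but differ on F, so DEG → F does not hold.

No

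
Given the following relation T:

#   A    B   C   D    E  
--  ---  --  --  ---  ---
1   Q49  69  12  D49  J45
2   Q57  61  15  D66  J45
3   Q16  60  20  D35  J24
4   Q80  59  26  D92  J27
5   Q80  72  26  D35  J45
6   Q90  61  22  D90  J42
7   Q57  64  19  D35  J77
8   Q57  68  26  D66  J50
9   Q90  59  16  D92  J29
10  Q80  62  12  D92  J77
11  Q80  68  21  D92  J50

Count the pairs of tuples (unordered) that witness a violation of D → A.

D=D66: all 2 rows agree on A — 0 pairs.
D=D35: violating pairs (3,5), (3,7), (5,7) — 3 pairs.
D=D92: violating pairs (4,9), (9,10), (9,11) — 3 pairs.

6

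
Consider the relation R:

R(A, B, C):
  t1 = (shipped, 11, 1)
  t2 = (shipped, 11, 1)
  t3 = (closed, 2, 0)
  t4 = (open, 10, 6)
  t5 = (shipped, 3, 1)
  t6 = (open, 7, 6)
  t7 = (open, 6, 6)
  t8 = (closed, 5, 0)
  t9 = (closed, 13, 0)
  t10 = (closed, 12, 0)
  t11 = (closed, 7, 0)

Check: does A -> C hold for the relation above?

Yes

A=shipped: rows 1, 2, 5 → C = 1, 1, 1 ✓
A=closed: rows 3, 8, 9, 10, 11 → C = 0, 0, 0, 0, 0 ✓
A=open: rows 4, 6, 7 → C = 6, 6, 6 ✓
Every A value is associated with a single C value, so A -> C holds.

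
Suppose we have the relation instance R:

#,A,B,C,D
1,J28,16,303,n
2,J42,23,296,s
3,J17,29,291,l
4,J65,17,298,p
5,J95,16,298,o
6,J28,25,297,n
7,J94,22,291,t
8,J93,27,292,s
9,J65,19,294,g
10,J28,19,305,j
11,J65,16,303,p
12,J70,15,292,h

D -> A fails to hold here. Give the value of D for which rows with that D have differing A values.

s

D=n: rows 1, 6 → A = J28, J28 ✓
D=s: rows 2, 8 → A takes values {J42, J93} — violation
D=l: row 3 → A = J17 ✓
D=p: rows 4, 11 → A = J65, J65 ✓
D=o: row 5 → A = J95 ✓
D=t: row 7 → A = J94 ✓
D=g: row 9 → A = J65 ✓
D=j: row 10 → A = J28 ✓
D=h: row 12 → A = J70 ✓
The only D value with inconsistent A is D=s.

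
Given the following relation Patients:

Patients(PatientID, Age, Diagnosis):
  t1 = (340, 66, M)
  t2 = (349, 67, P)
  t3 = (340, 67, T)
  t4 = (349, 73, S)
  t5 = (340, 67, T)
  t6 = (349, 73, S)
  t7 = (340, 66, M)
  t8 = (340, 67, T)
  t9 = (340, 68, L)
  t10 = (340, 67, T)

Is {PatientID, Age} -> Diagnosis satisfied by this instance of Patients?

Yes

(PatientID=340, Age=66): rows 1, 7 → Diagnosis = M, M ✓
(PatientID=349, Age=67): row 2 → Diagnosis = P ✓
(PatientID=340, Age=67): rows 3, 5, 8, 10 → Diagnosis = T, T, T, T ✓
(PatientID=349, Age=73): rows 4, 6 → Diagnosis = S, S ✓
(PatientID=340, Age=68): row 9 → Diagnosis = L ✓
Every {PatientID, Age} value is associated with a single Diagnosis value, so {PatientID, Age} -> Diagnosis holds.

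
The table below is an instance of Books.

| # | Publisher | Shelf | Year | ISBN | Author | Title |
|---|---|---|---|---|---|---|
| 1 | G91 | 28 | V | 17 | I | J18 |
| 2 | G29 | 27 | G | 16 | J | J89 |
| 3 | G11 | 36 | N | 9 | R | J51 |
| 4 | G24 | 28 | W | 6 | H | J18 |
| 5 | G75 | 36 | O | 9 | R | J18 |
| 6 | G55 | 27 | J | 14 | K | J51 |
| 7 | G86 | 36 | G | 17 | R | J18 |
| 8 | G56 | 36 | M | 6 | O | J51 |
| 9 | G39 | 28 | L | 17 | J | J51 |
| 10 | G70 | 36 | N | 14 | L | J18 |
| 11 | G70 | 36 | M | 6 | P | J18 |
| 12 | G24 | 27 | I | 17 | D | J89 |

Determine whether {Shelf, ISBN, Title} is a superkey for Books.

All 12 rows have distinct {Shelf, ISBN, Title} values, so {Shelf, ISBN, Title} → (all attributes) holds and {Shelf, ISBN, Title} is a superkey.

Yes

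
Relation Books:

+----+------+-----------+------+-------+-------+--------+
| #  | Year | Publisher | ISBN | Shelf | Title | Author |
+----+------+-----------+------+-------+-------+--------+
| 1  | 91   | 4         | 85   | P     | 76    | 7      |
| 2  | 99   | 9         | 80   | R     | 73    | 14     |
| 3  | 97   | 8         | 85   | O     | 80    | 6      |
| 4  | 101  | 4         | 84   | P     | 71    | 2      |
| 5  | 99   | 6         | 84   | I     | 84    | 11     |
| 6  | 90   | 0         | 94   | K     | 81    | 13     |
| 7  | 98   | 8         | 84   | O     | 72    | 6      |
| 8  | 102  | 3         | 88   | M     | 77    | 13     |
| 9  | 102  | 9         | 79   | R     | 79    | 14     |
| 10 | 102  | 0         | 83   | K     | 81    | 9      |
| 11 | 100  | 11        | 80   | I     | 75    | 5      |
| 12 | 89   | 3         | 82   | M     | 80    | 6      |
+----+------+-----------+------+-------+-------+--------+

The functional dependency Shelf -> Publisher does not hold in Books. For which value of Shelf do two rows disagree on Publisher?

I

Shelf=P: rows 1, 4 → Publisher = 4, 4 ✓
Shelf=R: rows 2, 9 → Publisher = 9, 9 ✓
Shelf=O: rows 3, 7 → Publisher = 8, 8 ✓
Shelf=I: rows 5, 11 → Publisher takes values {6, 11} — violation
Shelf=K: rows 6, 10 → Publisher = 0, 0 ✓
Shelf=M: rows 8, 12 → Publisher = 3, 3 ✓
The only Shelf value with inconsistent Publisher is Shelf=I.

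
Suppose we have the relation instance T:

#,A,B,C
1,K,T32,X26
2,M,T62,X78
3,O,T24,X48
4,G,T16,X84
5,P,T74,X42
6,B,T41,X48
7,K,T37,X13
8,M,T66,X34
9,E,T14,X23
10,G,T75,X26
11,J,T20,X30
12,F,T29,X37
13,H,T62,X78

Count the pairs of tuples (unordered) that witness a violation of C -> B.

2

C=X26: violating pairs (1,10) — 1 pair.
C=X78: all 2 rows agree on B — 0 pairs.
C=X48: violating pairs (3,6) — 1 pair.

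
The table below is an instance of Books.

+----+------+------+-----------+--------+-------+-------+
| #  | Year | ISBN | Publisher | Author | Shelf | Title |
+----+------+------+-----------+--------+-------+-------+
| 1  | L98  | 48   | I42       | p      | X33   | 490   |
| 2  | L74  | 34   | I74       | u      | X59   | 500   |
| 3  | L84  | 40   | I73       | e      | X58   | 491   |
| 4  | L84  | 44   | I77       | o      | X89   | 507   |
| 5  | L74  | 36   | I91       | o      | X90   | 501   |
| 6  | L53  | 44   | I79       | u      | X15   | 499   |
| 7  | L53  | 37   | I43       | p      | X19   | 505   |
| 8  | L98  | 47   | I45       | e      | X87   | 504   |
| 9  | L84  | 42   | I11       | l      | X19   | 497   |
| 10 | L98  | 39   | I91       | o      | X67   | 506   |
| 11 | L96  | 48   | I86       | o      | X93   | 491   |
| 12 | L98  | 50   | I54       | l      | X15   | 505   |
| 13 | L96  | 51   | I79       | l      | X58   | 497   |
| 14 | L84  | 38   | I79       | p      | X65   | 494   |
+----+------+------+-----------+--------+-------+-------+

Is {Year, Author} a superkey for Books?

All 14 rows have distinct {Year, Author} values, so {Year, Author} → (all attributes) holds and {Year, Author} is a superkey.

Yes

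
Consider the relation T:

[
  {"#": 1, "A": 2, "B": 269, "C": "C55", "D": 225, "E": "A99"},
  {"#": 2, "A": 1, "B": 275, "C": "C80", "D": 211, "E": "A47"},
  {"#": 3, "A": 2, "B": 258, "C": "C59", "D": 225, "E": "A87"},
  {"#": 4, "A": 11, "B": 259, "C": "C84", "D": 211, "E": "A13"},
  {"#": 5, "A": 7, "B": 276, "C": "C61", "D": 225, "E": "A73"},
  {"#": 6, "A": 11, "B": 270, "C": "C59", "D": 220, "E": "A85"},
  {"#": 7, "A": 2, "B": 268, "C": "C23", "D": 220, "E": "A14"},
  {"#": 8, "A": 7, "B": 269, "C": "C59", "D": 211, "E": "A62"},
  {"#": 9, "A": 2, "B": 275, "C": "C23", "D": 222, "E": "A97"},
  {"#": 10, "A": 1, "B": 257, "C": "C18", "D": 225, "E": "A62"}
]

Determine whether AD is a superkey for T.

No

Rows 1 and 3 have the same AD value (A=2, D=225) but are distinct tuples, so AD does not determine every attribute — not a superkey.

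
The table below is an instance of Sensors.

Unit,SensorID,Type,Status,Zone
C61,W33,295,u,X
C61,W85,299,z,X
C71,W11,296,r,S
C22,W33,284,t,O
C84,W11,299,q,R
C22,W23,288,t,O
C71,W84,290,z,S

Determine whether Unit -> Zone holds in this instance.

Yes

Unit=C61: 2 rows → Zone = X, X ✓
Unit=C71: 2 rows → Zone = S, S ✓
Unit=C22: 2 rows → Zone = O, O ✓
Unit=C84: 1 row → Zone = R ✓
Every Unit value is associated with a single Zone value, so Unit -> Zone holds.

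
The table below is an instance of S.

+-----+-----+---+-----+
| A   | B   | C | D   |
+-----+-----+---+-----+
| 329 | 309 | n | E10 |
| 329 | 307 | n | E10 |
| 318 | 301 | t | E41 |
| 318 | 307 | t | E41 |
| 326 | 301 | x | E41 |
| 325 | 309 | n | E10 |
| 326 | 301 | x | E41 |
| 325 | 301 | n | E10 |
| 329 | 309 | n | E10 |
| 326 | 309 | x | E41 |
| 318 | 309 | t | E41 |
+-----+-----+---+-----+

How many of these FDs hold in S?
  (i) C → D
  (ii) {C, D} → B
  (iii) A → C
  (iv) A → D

3

(i) C → D: every LHS value maps to a single RHS value — holds.
(ii) {C, D} → B: (C=n, D=E10): 5 rows → B takes values {309, 307, 301} — violation; (C=t, D=E41): 3 rows → B takes values {301, 307, 309} — violation; (C=x, D=E41): 3 rows → B takes values {301, 309} — violation — fails.
(iii) A → C: every LHS value maps to a single RHS value — holds.
(iv) A → D: every LHS value maps to a single RHS value — holds.
3 of the 4 dependencies hold.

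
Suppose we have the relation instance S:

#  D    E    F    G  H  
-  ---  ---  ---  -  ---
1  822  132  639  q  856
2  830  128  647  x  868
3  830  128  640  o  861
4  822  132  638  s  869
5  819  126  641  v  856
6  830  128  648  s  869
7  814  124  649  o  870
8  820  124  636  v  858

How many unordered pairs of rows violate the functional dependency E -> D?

1

E=132: all 2 rows agree on D — 0 pairs.
E=128: all 3 rows agree on D — 0 pairs.
E=124: violating pairs (7,8) — 1 pair.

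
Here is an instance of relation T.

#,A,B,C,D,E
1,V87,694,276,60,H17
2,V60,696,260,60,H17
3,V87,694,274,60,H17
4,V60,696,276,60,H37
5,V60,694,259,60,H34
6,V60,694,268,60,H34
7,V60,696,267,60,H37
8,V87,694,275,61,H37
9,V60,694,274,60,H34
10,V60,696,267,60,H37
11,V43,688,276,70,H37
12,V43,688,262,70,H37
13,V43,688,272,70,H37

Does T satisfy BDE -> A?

Yes

(B=694, D=60, E=H17): rows 1, 3 → A = V87, V87 ✓
(B=696, D=60, E=H17): row 2 → A = V60 ✓
(B=696, D=60, E=H37): rows 4, 7, 10 → A = V60, V60, V60 ✓
(B=694, D=60, E=H34): rows 5, 6, 9 → A = V60, V60, V60 ✓
(B=694, D=61, E=H37): row 8 → A = V87 ✓
(B=688, D=70, E=H37): rows 11, 12, 13 → A = V43, V43, V43 ✓
Every BDE value is associated with a single A value, so BDE -> A holds.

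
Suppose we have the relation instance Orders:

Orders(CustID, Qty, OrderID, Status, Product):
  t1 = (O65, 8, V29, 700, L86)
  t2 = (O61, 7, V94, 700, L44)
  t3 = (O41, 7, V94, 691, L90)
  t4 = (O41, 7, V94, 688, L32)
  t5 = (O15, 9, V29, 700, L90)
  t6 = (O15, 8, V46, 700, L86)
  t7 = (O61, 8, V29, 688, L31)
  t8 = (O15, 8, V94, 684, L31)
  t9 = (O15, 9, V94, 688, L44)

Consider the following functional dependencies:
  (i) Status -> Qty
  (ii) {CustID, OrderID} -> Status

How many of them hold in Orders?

0

(i) Status -> Qty: Status=700: rows 1, 2, 5, 6 → Qty takes values {8, 7, 9} — violation; Status=688: rows 4, 7, 9 → Qty takes values {7, 8, 9} — violation — fails.
(ii) {CustID, OrderID} -> Status: (CustID=O41, OrderID=V94): rows 3, 4 → Status takes values {691, 688} — violation; (CustID=O15, OrderID=V94): rows 8, 9 → Status takes values {684, 688} — violation — fails.
None of the 2 dependencies hold.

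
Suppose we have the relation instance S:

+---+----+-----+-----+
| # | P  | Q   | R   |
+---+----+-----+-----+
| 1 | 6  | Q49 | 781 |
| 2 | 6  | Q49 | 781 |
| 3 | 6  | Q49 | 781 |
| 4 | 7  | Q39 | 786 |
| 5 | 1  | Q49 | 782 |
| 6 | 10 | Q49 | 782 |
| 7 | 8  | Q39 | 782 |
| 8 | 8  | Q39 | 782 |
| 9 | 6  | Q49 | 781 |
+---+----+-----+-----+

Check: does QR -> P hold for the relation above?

No

(Q=Q49, R=781): rows 1, 2, 3, 9 → P = 6, 6, 6, 6 ✓
(Q=Q39, R=786): row 4 → P = 7 ✓
(Q=Q49, R=782): rows 5, 6 → P takes values {1, 10} — violation
(Q=Q39, R=782): rows 7, 8 → P = 8, 8 ✓
Two rows agree on QR but differ on P, so QR -> P does not hold.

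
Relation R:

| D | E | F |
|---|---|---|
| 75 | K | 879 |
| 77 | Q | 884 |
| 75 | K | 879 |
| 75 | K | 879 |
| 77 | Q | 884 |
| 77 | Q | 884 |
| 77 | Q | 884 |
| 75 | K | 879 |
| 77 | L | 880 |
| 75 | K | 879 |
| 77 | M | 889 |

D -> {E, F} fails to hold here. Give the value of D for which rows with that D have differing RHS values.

77

D=75: 5 rows → {E,F} = (K, 879), (K, 879), (K, 879), (K, 879), (K, 879) ✓
D=77: 6 rows → {E,F} takes values {(Q, 884), (L, 880), (M, 889)} — violation
The only D value with inconsistent RHS is D=77.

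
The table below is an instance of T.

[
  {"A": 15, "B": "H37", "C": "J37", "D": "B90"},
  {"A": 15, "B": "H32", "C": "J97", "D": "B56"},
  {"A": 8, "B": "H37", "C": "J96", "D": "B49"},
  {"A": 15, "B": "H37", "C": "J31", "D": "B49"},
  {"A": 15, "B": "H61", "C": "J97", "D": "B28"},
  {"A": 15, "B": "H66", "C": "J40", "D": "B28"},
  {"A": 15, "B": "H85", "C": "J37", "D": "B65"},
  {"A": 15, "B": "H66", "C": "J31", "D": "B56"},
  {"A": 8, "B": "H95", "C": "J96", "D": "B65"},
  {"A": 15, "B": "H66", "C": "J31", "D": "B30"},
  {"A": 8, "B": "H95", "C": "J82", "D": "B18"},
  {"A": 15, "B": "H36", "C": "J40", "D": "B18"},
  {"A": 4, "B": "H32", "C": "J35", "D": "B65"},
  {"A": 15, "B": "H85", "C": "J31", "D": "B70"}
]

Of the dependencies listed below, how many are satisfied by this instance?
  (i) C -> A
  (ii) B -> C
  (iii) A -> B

(i) C -> A: every LHS value maps to a single RHS value — holds.
(ii) B -> C: B=H37: 3 rows → C takes values {J37, J96, J31} — violation; B=H32: 2 rows → C takes values {J97, J35} — violation; B=H66: 3 rows → C takes values {J40, J31} — violation; B=H85: 2 rows → C takes values {J37, J31} — violation; B=H95: 2 rows → C takes values {J96, J82} — violation — fails.
(iii) A -> B: A=15: 10 rows → B takes values {H37, H32, H61, H66, H85, H36} — violation; A=8: 3 rows → B takes values {H37, H95} — violation — fails.
1 of the 3 dependencies holds.

1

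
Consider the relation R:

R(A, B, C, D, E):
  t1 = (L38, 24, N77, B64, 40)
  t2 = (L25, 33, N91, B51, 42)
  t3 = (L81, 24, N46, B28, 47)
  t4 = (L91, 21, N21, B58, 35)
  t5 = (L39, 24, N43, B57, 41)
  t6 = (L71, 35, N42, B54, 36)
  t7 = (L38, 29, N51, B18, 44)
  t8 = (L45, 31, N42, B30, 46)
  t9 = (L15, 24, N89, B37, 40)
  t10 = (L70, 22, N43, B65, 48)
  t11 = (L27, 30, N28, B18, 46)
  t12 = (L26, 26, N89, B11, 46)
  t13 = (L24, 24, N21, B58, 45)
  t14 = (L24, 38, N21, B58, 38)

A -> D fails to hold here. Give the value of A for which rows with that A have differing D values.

L38

A=L38: rows 1, 7 → D takes values {B64, B18} — violation
A=L25: row 2 → D = B51 ✓
A=L81: row 3 → D = B28 ✓
A=L91: row 4 → D = B58 ✓
A=L39: row 5 → D = B57 ✓
A=L71: row 6 → D = B54 ✓
A=L45: row 8 → D = B30 ✓
A=L15: row 9 → D = B37 ✓
A=L70: row 10 → D = B65 ✓
A=L27: row 11 → D = B18 ✓
A=L26: row 12 → D = B11 ✓
A=L24: rows 13, 14 → D = B58, B58 ✓
The only A value with inconsistent D is A=L38.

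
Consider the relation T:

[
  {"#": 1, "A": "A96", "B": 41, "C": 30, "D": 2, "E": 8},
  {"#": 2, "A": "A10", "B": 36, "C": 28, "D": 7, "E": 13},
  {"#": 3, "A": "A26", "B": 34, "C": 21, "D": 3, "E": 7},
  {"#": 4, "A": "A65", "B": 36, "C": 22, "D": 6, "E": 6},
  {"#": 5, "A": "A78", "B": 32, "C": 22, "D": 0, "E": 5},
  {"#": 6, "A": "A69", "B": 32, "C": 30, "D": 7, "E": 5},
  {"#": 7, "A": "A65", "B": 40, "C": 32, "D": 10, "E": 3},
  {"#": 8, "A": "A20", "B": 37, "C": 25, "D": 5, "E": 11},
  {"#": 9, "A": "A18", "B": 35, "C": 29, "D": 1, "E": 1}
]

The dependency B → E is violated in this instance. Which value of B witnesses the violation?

B=41: row 1 → E = 8 ✓
B=36: rows 2, 4 → E takes values {13, 6} — violation
B=34: row 3 → E = 7 ✓
B=32: rows 5, 6 → E = 5, 5 ✓
B=40: row 7 → E = 3 ✓
B=37: row 8 → E = 11 ✓
B=35: row 9 → E = 1 ✓
The only B value with inconsistent E is B=36.

36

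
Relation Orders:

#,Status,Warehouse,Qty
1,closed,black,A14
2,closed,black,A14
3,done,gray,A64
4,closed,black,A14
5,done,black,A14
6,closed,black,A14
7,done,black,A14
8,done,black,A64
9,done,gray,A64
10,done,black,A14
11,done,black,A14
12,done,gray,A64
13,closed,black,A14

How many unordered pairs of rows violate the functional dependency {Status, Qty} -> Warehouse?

3

(Status=closed, Qty=A14): all 5 rows agree on Warehouse — 0 pairs.
(Status=done, Qty=A64): violating pairs (3,8), (8,9), (8,12) — 3 pairs.
(Status=done, Qty=A14): all 4 rows agree on Warehouse — 0 pairs.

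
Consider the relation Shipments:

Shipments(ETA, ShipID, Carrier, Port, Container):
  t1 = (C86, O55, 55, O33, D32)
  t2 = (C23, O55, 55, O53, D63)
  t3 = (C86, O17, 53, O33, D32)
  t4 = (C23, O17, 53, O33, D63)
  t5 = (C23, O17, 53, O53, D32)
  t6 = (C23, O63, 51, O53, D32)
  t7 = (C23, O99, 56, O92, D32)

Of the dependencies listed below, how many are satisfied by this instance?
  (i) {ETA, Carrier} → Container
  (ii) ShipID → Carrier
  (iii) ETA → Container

(i) {ETA, Carrier} → Container: (ETA=C23, Carrier=53): rows 4, 5 → Container takes values {D63, D32} — violation — fails.
(ii) ShipID → Carrier: every LHS value maps to a single RHS value — holds.
(iii) ETA → Container: ETA=C23: rows 2, 4, 5, 6, 7 → Container takes values {D63, D32} — violation — fails.
1 of the 3 dependencies holds.

1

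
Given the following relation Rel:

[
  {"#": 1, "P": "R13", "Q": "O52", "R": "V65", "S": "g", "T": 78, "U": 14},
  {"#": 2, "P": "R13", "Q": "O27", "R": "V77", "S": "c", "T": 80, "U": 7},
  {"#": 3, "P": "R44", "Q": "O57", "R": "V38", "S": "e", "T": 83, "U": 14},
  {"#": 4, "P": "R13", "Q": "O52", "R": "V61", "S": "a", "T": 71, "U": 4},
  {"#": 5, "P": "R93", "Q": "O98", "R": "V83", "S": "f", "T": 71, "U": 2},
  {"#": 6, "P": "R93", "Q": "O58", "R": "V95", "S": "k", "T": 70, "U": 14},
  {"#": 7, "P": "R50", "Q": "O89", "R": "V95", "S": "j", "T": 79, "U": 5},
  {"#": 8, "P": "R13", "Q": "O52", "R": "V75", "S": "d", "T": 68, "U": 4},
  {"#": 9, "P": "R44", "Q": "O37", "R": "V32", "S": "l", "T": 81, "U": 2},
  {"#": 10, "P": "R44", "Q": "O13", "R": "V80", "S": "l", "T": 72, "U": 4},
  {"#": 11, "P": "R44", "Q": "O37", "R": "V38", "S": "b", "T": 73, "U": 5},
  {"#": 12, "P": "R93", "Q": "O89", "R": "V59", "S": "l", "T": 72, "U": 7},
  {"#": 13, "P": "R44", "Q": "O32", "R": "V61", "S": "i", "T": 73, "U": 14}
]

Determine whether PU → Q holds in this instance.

No

(P=R13, U=14): row 1 → Q = O52 ✓
(P=R13, U=7): row 2 → Q = O27 ✓
(P=R44, U=14): rows 3, 13 → Q takes values {O57, O32} — violation
(P=R13, U=4): rows 4, 8 → Q = O52, O52 ✓
(P=R93, U=2): row 5 → Q = O98 ✓
(P=R93, U=14): row 6 → Q = O58 ✓
(P=R50, U=5): row 7 → Q = O89 ✓
(P=R44, U=2): row 9 → Q = O37 ✓
(P=R44, U=4): row 10 → Q = O13 ✓
(P=R44, U=5): row 11 → Q = O37 ✓
(P=R93, U=7): row 12 → Q = O89 ✓
Two rows agree on PU but differ on Q, so PU → Q does not hold.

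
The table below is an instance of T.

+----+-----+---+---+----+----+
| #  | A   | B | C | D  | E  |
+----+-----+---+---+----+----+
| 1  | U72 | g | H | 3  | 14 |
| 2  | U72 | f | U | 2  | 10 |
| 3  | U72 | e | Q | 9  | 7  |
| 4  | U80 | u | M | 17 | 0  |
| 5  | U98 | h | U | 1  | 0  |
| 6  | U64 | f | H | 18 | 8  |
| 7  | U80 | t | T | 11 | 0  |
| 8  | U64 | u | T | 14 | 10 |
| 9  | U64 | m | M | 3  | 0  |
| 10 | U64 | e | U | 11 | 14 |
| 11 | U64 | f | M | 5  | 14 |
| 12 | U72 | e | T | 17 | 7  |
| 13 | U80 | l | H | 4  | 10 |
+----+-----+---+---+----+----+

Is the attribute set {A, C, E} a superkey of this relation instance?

All 13 rows have distinct {A, C, E} values, so {A, C, E} → (all attributes) holds and {A, C, E} is a superkey.

Yes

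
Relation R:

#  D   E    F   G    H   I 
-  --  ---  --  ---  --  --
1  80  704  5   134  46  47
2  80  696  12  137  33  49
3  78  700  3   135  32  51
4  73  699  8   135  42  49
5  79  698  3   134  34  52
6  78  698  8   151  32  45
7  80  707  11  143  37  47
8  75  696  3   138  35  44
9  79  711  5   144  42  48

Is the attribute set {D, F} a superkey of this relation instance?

All 9 rows have distinct {D, F} values, so {D, F} → (all attributes) holds and {D, F} is a superkey.

Yes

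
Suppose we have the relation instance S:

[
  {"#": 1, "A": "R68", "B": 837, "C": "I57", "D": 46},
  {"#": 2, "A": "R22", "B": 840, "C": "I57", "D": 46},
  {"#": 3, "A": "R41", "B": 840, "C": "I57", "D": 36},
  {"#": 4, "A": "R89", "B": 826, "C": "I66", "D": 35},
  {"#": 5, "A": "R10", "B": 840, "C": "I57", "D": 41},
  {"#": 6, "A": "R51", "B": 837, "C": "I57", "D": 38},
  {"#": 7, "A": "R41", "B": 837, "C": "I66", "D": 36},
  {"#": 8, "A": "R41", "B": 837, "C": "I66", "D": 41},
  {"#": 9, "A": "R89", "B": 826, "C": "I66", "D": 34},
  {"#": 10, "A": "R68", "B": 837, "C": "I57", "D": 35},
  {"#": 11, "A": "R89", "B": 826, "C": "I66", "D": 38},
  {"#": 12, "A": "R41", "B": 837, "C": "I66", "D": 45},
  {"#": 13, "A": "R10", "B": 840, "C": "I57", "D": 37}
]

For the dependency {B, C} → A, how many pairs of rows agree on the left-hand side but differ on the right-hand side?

7

(B=837, C=I57): violating pairs (1,6), (6,10) — 2 pairs.
(B=840, C=I57): violating pairs (2,3), (2,5), (2,13), (3,5), (3,13) — 5 pairs.
(B=826, C=I66): all 3 rows agree on A — 0 pairs.
(B=837, C=I66): all 3 rows agree on A — 0 pairs.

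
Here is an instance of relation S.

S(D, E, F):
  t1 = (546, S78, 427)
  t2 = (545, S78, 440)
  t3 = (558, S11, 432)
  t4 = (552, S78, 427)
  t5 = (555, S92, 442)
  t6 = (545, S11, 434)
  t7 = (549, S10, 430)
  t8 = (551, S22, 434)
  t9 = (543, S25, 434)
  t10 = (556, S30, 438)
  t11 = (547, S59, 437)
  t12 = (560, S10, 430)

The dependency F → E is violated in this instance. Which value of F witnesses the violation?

F=427: rows 1, 4 → E = S78, S78 ✓
F=440: row 2 → E = S78 ✓
F=432: row 3 → E = S11 ✓
F=442: row 5 → E = S92 ✓
F=434: rows 6, 8, 9 → E takes values {S11, S22, S25} — violation
F=430: rows 7, 12 → E = S10, S10 ✓
F=438: row 10 → E = S30 ✓
F=437: row 11 → E = S59 ✓
The only F value with inconsistent E is F=434.

434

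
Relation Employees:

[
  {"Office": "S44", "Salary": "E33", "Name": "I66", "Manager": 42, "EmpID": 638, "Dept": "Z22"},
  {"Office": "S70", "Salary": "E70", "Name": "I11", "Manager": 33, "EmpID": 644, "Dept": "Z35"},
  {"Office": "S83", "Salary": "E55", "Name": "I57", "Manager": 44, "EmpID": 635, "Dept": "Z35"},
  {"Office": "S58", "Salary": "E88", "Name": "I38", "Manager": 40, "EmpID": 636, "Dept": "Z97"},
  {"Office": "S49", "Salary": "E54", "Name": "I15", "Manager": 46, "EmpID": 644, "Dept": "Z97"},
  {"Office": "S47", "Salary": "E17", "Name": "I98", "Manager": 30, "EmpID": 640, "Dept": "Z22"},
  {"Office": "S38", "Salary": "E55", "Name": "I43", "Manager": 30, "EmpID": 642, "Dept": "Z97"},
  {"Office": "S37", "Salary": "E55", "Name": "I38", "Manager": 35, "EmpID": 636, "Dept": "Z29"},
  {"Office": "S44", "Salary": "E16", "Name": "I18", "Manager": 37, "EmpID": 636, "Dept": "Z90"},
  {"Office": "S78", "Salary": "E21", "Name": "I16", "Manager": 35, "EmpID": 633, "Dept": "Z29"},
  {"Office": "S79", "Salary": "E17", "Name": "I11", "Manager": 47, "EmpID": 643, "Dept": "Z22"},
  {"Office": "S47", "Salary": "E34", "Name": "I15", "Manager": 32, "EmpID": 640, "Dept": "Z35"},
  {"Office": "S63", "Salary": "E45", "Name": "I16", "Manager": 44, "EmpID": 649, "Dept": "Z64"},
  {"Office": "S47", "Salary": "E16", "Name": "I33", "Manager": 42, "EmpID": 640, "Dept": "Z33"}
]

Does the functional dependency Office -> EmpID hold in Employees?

No

Office=S44: 2 rows → EmpID takes values {638, 636} — violation
Office=S70: 1 row → EmpID = 644 ✓
Office=S83: 1 row → EmpID = 635 ✓
Office=S58: 1 row → EmpID = 636 ✓
Office=S49: 1 row → EmpID = 644 ✓
Office=S47: 3 rows → EmpID = 640, 640, 640 ✓
Office=S38: 1 row → EmpID = 642 ✓
Office=S37: 1 row → EmpID = 636 ✓
Office=S78: 1 row → EmpID = 633 ✓
Office=S79: 1 row → EmpID = 643 ✓
Office=S63: 1 row → EmpID = 649 ✓
Two rows agree on Office but differ on EmpID, so Office -> EmpID does not hold.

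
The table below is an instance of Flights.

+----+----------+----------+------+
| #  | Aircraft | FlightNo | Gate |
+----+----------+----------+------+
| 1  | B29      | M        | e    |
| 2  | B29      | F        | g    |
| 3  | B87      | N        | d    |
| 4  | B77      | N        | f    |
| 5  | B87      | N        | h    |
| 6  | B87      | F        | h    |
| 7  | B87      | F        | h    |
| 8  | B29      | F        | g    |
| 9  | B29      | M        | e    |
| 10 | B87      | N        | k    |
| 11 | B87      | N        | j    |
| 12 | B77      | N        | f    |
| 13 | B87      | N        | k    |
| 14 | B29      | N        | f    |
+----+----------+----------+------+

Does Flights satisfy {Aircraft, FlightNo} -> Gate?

No

(Aircraft=B29, FlightNo=M): rows 1, 9 → Gate = e, e ✓
(Aircraft=B29, FlightNo=F): rows 2, 8 → Gate = g, g ✓
(Aircraft=B87, FlightNo=N): rows 3, 5, 10, 11, 13 → Gate takes values {d, h, k, j} — violation
(Aircraft=B77, FlightNo=N): rows 4, 12 → Gate = f, f ✓
(Aircraft=B87, FlightNo=F): rows 6, 7 → Gate = h, h ✓
(Aircraft=B29, FlightNo=N): row 14 → Gate = f ✓
Two rows agree on {Aircraft, FlightNo} but differ on Gate, so {Aircraft, FlightNo} -> Gate does not hold.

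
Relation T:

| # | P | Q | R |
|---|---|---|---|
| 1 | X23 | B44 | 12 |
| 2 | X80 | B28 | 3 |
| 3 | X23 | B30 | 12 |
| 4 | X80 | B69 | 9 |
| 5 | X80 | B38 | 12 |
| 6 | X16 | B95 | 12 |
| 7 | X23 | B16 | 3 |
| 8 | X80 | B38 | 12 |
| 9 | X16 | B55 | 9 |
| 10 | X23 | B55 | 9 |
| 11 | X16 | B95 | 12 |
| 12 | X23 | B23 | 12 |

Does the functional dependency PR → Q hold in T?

(P=X23, R=12): rows 1, 3, 12 → Q takes values {B44, B30, B23} — violation
(P=X80, R=3): row 2 → Q = B28 ✓
(P=X80, R=9): row 4 → Q = B69 ✓
(P=X80, R=12): rows 5, 8 → Q = B38, B38 ✓
(P=X16, R=12): rows 6, 11 → Q = B95, B95 ✓
(P=X23, R=3): row 7 → Q = B16 ✓
(P=X16, R=9): row 9 → Q = B55 ✓
(P=X23, R=9): row 10 → Q = B55 ✓
Two rows agree on PR but differ on Q, so PR → Q does not hold.

No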